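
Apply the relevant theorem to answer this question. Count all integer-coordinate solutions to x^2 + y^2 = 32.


Systematically check integer values of x where x^2 <= 32.
For each valid x, check if 32 - x^2 is a perfect square.
x=4: 32 - 16 = 16, sqrt = 4 (valid)
Total integer solutions found: 4

4


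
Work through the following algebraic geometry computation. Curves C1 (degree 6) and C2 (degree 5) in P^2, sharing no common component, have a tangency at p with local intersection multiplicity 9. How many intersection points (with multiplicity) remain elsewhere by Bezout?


By Bezout's theorem, the total intersection number is d1 * d2.
Total = 6 * 5 = 30
Intersection multiplicity at p = 9
Remaining intersections = 30 - 9 = 21

21


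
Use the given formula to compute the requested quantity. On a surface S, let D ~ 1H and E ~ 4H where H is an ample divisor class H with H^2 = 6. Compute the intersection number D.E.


Using bilinearity of the intersection pairing on a surface S:
(aH).(bH) = ab * (H.H)
We have H^2 = 6.
D.E = (1H).(4H) = 1*4*6
= 4*6
= 24

24


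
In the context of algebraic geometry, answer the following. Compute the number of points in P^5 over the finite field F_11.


P^5(F_11) has (q^(n+1) - 1)/(q - 1) points.
= 11^5 + 11^4 + 11^3 + 11^2 + 11^1 + 11^0
= 161051 + 14641 + 1331 + 121 + 11 + 1
= 177156

177156


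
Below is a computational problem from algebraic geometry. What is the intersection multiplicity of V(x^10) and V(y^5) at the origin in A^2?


The intersection multiplicity of V(x^a) and V(y^b) at the origin is:
I(O; V(x^10), V(y^5)) = dim_k(k[x,y]/(x^10, y^5))
A basis for k[x,y]/(x^10, y^5) is the set of monomials x^i * y^j
where 0 <= i < 10 and 0 <= j < 5.
The number of such monomials is 10 * 5 = 50

50


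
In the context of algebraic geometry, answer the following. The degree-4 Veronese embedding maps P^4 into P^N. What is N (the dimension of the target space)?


The Veronese embedding v_d: P^n -> P^N maps each point to all
degree-d monomials in n+1 homogeneous coordinates.
N = C(n+d, d) - 1
N = C(4+4, 4) - 1
N = C(8, 4) - 1
C(8, 4) = 70
N = 70 - 1 = 69

69


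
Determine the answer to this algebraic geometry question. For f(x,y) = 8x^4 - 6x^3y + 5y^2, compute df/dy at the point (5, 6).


df/dy = (-6)*x^3 + 2*5*y^1
At (5,6): (-6)*5^3 + 2*5*6^1
= -750 + 60
= -690

-690


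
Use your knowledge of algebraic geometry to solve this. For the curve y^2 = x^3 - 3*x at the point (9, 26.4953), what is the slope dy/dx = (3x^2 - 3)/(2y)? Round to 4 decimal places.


Using implicit differentiation of y^2 = x^3 - 3*x:
2y * dy/dx = 3x^2 - 3
dy/dx = (3x^2 - 3)/(2y)
Numerator: 3*9^2 - 3 = 240
Denominator: 2*26.4953 = 52.9906
dy/dx = 240/52.9906 = 4.5291

4.5291


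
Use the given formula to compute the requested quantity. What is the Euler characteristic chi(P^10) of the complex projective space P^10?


The complex projective space P^10 has one cell in each even real dimension 0, 2, ..., 20.
The cohomology groups are H^{2k}(P^10) = Z for k = 0,...,10, and 0 otherwise.
Euler characteristic = sum of Betti numbers = 1 per even-dimensional cohomology group.
chi(P^10) = 10 + 1 = 11

11


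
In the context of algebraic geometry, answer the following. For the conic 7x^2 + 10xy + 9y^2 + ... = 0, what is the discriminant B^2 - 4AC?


The discriminant of a conic Ax^2 + Bxy + Cy^2 + ... = 0 is B^2 - 4AC.
B^2 = 10^2 = 100
4AC = 4*7*9 = 252
Discriminant = 100 - 252 = -152

-152


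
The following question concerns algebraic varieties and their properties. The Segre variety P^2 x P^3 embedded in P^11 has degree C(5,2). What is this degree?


The degree of the Segre variety P^2 x P^3 is C(m+n, m).
= C(5, 2)
= 10

10


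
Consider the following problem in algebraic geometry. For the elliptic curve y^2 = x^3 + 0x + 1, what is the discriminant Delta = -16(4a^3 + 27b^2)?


Compute each component:
4a^3 = 4*0^3 = 4*0 = 0
27b^2 = 27*1^2 = 27*1 = 27
4a^3 + 27b^2 = 0 + 27 = 27
Delta = -16*27 = -432

-432


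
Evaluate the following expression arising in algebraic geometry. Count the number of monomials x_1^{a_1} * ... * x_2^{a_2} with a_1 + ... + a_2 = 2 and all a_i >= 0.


The number of degree-2 monomials in 2 variables is C(d+n-1, n-1).
= C(2+2-1, 2-1) = C(3, 1)
= 3

3


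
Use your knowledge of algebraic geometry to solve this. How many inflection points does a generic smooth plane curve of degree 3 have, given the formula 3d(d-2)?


For a general smooth plane curve C of degree d, the inflection points are
the intersection of C with its Hessian curve, which has degree 3(d-2).
By Bezout, the total intersection number is d * 3(d-2) = 3 * 3 = 9.
For a general curve every flex is ordinary, so each contributes
multiplicity 1 to C·Hess(C), and the number of distinct inflection
points is 3d(d-2).
Inflection points = 3*3*(3-2) = 3*3*1 = 9

9


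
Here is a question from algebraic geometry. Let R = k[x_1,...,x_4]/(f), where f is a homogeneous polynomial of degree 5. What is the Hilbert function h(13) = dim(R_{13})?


For R = k[x_1,...,x_n]/(f) with f homogeneous of degree e:
The Hilbert series is (1 - t^e)/(1 - t)^n.
So h(d) = C(d+n-1, n-1) - C(d-e+n-1, n-1) for d >= e.
With n=4, e=5, d=13:
C(13+4-1, 4-1) = C(16, 3) = 560
C(13-5+4-1, 4-1) = C(11, 3) = 165
h(13) = 560 - 165 = 395

395


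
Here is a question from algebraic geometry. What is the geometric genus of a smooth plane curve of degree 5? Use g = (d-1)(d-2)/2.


Using the genus formula for smooth plane curves:
g = (d-1)(d-2)/2
g = (5-1)(5-2)/2
g = 4*3/2
g = 12/2 = 6

6


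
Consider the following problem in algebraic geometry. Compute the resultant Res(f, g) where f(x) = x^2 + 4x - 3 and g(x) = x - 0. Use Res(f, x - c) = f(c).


For Res(f, x - c), we evaluate f at x = c.
f(0) = 0^2 + 4*0 - 3
= 0 + 0 - 3
= 0 - 3 = -3
Res(f, g) = -3

-3


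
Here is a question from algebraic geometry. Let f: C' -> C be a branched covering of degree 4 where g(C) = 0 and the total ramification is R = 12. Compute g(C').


Riemann-Hurwitz formula: 2g' - 2 = d(2g - 2) + R
Given: d = 4, g = 0, R = 12
2g' - 2 = 4*(2*0 - 2) + 12
2g' - 2 = 4*(-2) + 12
2g' - 2 = -8 + 12 = 4
2g' = 6
g' = 3

3


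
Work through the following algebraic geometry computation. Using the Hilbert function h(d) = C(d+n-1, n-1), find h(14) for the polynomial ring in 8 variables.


The Hilbert function for the polynomial ring in 8 variables is:
h(d) = C(d+n-1, n-1)
h(14) = C(14+8-1, 8-1) = C(21, 7)
= 21! / (7! * 14!)
= 116280

116280


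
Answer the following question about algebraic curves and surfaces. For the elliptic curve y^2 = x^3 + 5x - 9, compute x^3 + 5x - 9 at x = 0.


Compute x^3 + 5x - 9 at x = 0:
x^3 = 0^3 = 0
5*x = 5*0 = 0
Sum: 0 + 0 - 9 = -9

-9


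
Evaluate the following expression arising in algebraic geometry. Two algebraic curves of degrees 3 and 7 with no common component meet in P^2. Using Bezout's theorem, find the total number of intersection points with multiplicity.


Bezout's theorem states the intersection count equals the product of degrees.
Intersection count = 3 * 7 = 21

21


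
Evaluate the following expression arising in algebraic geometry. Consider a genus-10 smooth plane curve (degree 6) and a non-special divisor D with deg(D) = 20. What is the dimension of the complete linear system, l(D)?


First, compute the genus of a smooth plane curve of degree 6:
g = (d-1)(d-2)/2 = (6-1)(6-2)/2 = 10
For a non-special divisor D (i.e., h^1(D) = 0), Riemann-Roch gives:
l(D) = deg(D) - g + 1
Since deg(D) = 20 >= 2g - 1 = 19, D is non-special.
l(D) = 20 - 10 + 1 = 11

11


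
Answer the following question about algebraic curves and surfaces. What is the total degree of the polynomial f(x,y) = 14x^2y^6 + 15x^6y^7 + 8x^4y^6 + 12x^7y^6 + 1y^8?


Examine each term for its total degree (sum of exponents).
  Term '14x^2y^6' has total degree 2+6 = 8.
  Term '15x^6y^7' has total degree 6+7 = 13.
  Term '8x^4y^6' has total degree 4+6 = 10.
  Term '12x^7y^6' has total degree 7+6 = 13.
  Term '1y^8' has total degree 0+8 = 8.
The maximum total degree among all terms is 13.

13


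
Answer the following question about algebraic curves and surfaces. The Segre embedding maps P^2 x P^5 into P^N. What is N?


The Segre embedding maps P^m x P^n into P^N via
all products of coordinates from each factor.
N = (m+1)(n+1) - 1
N = (2+1)(5+1) - 1
N = 3*6 - 1
N = 18 - 1 = 17

17


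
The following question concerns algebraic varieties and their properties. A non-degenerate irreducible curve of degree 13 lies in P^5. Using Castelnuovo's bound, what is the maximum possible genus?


Castelnuovo's bound: write d - 1 = m(r-1) + epsilon with 0 <= epsilon < r-1.
d - 1 = 13 - 1 = 12
r - 1 = 5 - 1 = 4
12 = 3*4 + 0, so m = 3, epsilon = 0
pi(d, r) = m(m-1)(r-1)/2 + m*epsilon
= 3*2*4/2 + 3*0
= 24/2 + 0
= 12 + 0 = 12

12


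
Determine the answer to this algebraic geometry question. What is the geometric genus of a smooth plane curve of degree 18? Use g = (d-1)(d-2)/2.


Using the genus formula for smooth plane curves:
g = (d-1)(d-2)/2
g = (18-1)(18-2)/2
g = 17*16/2
g = 272/2 = 136

136


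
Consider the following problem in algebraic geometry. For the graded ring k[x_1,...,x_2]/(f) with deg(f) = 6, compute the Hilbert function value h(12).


For R = k[x_1,...,x_n]/(f) with f homogeneous of degree e:
The Hilbert series is (1 - t^e)/(1 - t)^n.
So h(d) = C(d+n-1, n-1) - C(d-e+n-1, n-1) for d >= e.
With n=2, e=6, d=12:
C(12+2-1, 2-1) = C(13, 1) = 13
C(12-6+2-1, 2-1) = C(7, 1) = 7
h(12) = 13 - 7 = 6

6


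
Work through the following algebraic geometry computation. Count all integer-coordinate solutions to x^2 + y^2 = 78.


Systematically check integer values of x where x^2 <= 78.
For each valid x, check if 78 - x^2 is a perfect square.
Total integer solutions found: 0

0


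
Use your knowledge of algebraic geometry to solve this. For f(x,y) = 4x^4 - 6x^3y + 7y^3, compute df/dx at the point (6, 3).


df/dx = 4*4*x^3 + 3*(-6)*x^2*y
At (6,3): 4*4*6^3 + 3*(-6)*6^2*3
= 3456 - 1944
= 1512

1512


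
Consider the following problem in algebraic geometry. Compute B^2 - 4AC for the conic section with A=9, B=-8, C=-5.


The discriminant of a conic Ax^2 + Bxy + Cy^2 + ... = 0 is B^2 - 4AC.
B^2 = (-8)^2 = 64
4AC = 4*9*(-5) = -180
Discriminant = 64 + 180 = 244

244


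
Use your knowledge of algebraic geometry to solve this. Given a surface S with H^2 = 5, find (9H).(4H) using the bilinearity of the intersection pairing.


Using bilinearity of the intersection pairing on a surface S:
(aH).(bH) = ab * (H.H)
We have H^2 = 5.
D.E = (9H).(4H) = 9*4*5
= 36*5
= 180

180


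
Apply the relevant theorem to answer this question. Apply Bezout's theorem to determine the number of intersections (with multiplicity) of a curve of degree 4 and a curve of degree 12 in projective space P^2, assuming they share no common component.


Bezout's theorem states the intersection count equals the product of degrees.
Intersection count = 4 * 12 = 48

48


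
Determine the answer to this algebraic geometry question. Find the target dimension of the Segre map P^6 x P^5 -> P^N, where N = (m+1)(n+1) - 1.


The Segre embedding maps P^m x P^n into P^N via
all products of coordinates from each factor.
N = (m+1)(n+1) - 1
N = (6+1)(5+1) - 1
N = 7*6 - 1
N = 42 - 1 = 41

41


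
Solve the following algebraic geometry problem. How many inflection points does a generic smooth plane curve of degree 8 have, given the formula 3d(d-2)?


For a general smooth plane curve C of degree d, the inflection points are
the intersection of C with its Hessian curve, which has degree 3(d-2).
By Bezout, the total intersection number is d * 3(d-2) = 8 * 18 = 144.
For a general curve every flex is ordinary, so each contributes
multiplicity 1 to C·Hess(C), and the number of distinct inflection
points is 3d(d-2).
Inflection points = 3*8*(8-2) = 3*8*6 = 144

144


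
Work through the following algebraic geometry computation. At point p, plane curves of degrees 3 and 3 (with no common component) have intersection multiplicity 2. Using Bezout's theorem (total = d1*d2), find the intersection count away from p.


By Bezout's theorem, the total intersection number is d1 * d2.
Total = 3 * 3 = 9
Intersection multiplicity at p = 2
Remaining intersections = 9 - 2 = 7

7


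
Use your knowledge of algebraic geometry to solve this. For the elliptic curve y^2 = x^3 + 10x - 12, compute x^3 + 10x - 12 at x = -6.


Compute x^3 + 10x - 12 at x = -6:
x^3 = (-6)^3 = -216
10*x = 10*(-6) = -60
Sum: -216 - 60 - 12 = -288

-288


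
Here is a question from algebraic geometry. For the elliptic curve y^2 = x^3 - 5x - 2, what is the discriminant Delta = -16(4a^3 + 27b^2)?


Compute each component:
4a^3 = 4*(-5)^3 = 4*(-125) = -500
27b^2 = 27*(-2)^2 = 27*4 = 108
4a^3 + 27b^2 = -500 + 108 = -392
Delta = -16*(-392) = 6272

6272


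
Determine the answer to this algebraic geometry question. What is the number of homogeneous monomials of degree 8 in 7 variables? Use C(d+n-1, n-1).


The number of degree-8 monomials in 7 variables is C(d+n-1, n-1).
= C(8+7-1, 7-1) = C(14, 6)
= 3003

3003


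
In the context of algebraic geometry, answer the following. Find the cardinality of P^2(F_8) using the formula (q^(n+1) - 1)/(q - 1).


P^2(F_8) has (q^(n+1) - 1)/(q - 1) points.
= 8^2 + 8^1 + 8^0
= 64 + 8 + 1
= 73

73


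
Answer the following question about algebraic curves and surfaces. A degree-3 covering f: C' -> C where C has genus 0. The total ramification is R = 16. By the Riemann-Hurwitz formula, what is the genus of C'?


Riemann-Hurwitz formula: 2g' - 2 = d(2g - 2) + R
Given: d = 3, g = 0, R = 16
2g' - 2 = 3*(2*0 - 2) + 16
2g' - 2 = 3*(-2) + 16
2g' - 2 = -6 + 16 = 10
2g' = 12
g' = 6

6


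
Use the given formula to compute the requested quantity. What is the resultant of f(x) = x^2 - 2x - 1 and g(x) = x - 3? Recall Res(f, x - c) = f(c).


For Res(f, x - c), we evaluate f at x = c.
f(3) = 3^2 - 2*3 - 1
= 9 - 6 - 1
= 3 - 1 = 2
Res(f, g) = 2

2


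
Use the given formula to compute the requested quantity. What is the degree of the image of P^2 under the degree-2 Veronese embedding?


The Veronese variety v_2(P^2) has degree d^r.
d^r = 2^2 = 4

4


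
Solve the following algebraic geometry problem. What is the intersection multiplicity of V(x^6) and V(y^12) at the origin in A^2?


The intersection multiplicity of V(x^a) and V(y^b) at the origin is:
I(O; V(x^6), V(y^12)) = dim_k(k[x,y]/(x^6, y^12))
A basis for k[x,y]/(x^6, y^12) is the set of monomials x^i * y^j
where 0 <= i < 6 and 0 <= j < 12.
The number of such monomials is 6 * 12 = 72

72


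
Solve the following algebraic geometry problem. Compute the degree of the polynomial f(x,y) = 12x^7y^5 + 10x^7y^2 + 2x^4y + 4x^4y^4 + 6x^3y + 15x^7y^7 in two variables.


Examine each term for its total degree (sum of exponents).
  Term '12x^7y^5' has total degree 7+5 = 12.
  Term '10x^7y^2' has total degree 7+2 = 9.
  Term '2x^4y' has total degree 4+1 = 5.
  Term '4x^4y^4' has total degree 4+4 = 8.
  Term '6x^3y' has total degree 3+1 = 4.
  Term '15x^7y^7' has total degree 7+7 = 14.
The maximum total degree among all terms is 14.

14


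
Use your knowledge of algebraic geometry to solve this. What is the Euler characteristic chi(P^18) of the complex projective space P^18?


The complex projective space P^18 has one cell in each even real dimension 0, 2, ..., 36.
The cohomology groups are H^{2k}(P^18) = Z for k = 0,...,18, and 0 otherwise.
Euler characteristic = sum of Betti numbers = 1 per even-dimensional cohomology group.
chi(P^18) = 18 + 1 = 19

19


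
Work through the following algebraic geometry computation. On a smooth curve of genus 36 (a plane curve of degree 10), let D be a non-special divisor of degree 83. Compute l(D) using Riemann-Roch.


First, compute the genus of a smooth plane curve of degree 10:
g = (d-1)(d-2)/2 = (10-1)(10-2)/2 = 36
For a non-special divisor D (i.e., h^1(D) = 0), Riemann-Roch gives:
l(D) = deg(D) - g + 1
Since deg(D) = 83 >= 2g - 1 = 71, D is non-special.
l(D) = 83 - 36 + 1 = 48

48


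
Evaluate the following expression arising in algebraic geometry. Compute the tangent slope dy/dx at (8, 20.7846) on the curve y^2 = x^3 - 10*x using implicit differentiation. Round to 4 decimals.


Using implicit differentiation of y^2 = x^3 - 10*x:
2y * dy/dx = 3x^2 - 10
dy/dx = (3x^2 - 10)/(2y)
Numerator: 3*8^2 - 10 = 182
Denominator: 2*20.7846 = 41.5692
dy/dx = 182/41.5692 = 4.3782

4.3782


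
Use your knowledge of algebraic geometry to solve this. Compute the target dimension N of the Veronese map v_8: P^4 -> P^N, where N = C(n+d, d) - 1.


The Veronese embedding v_d: P^n -> P^N maps each point to all
degree-d monomials in n+1 homogeneous coordinates.
N = C(n+d, d) - 1
N = C(4+8, 8) - 1
N = C(12, 8) - 1
C(12, 8) = 495
N = 495 - 1 = 494

494


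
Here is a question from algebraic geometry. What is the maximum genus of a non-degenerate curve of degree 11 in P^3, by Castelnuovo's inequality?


Castelnuovo's bound: write d - 1 = m(r-1) + epsilon with 0 <= epsilon < r-1.
d - 1 = 11 - 1 = 10
r - 1 = 3 - 1 = 2
10 = 5*2 + 0, so m = 5, epsilon = 0
pi(d, r) = m(m-1)(r-1)/2 + m*epsilon
= 5*4*2/2 + 5*0
= 40/2 + 0
= 20 + 0 = 20

20


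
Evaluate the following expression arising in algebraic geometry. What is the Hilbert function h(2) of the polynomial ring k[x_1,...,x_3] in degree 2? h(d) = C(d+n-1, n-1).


The Hilbert function for the polynomial ring in 3 variables is:
h(d) = C(d+n-1, n-1)
h(2) = C(2+3-1, 3-1) = C(4, 2)
= 4! / (2! * 2!)
= 6

6


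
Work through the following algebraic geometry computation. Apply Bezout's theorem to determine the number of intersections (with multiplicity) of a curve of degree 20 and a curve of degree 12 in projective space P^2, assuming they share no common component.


Bezout's theorem states the intersection count equals the product of degrees.
Intersection count = 20 * 12 = 240

240


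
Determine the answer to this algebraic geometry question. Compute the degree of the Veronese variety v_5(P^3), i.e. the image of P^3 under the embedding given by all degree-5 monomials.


The Veronese variety v_5(P^3) has degree d^r.
d^r = 5^3 = 125

125


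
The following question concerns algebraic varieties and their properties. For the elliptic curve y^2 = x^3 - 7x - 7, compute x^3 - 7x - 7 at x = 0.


Compute x^3 - 7x - 7 at x = 0:
x^3 = 0^3 = 0
(-7)*x = (-7)*0 = 0
Sum: 0 + 0 - 7 = -7

-7


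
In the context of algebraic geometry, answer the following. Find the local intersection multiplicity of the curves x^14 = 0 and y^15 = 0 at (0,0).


The intersection multiplicity of V(x^a) and V(y^b) at the origin is:
I(O; V(x^14), V(y^15)) = dim_k(k[x,y]/(x^14, y^15))
A basis for k[x,y]/(x^14, y^15) is the set of monomials x^i * y^j
where 0 <= i < 14 and 0 <= j < 15.
The number of such monomials is 14 * 15 = 210

210


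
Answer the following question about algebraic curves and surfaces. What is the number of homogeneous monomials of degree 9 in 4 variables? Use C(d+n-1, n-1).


The number of degree-9 monomials in 4 variables is C(d+n-1, n-1).
= C(9+4-1, 4-1) = C(12, 3)
= 220

220


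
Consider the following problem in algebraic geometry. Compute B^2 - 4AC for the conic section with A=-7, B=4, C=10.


The discriminant of a conic Ax^2 + Bxy + Cy^2 + ... = 0 is B^2 - 4AC.
B^2 = 4^2 = 16
4AC = 4*(-7)*10 = -280
Discriminant = 16 + 280 = 296

296


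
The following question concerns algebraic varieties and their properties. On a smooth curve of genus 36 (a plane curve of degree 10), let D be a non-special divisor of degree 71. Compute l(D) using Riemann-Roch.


First, compute the genus of a smooth plane curve of degree 10:
g = (d-1)(d-2)/2 = (10-1)(10-2)/2 = 36
For a non-special divisor D (i.e., h^1(D) = 0), Riemann-Roch gives:
l(D) = deg(D) - g + 1
Since deg(D) = 71 >= 2g - 1 = 71, D is non-special.
l(D) = 71 - 36 + 1 = 36

36


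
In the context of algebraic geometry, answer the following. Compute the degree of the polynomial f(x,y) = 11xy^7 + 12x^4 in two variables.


Examine each term for its total degree (sum of exponents).
  Term '11xy^7' has total degree 1+7 = 8.
  Term '12x^4' has total degree 4+0 = 4.
The maximum total degree among all terms is 8.

8


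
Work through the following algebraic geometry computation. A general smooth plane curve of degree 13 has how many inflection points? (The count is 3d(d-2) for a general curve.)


For a general smooth plane curve C of degree d, the inflection points are
the intersection of C with its Hessian curve, which has degree 3(d-2).
By Bezout, the total intersection number is d * 3(d-2) = 13 * 33 = 429.
For a general curve every flex is ordinary, so each contributes
multiplicity 1 to C·Hess(C), and the number of distinct inflection
points is 3d(d-2).
Inflection points = 3*13*(13-2) = 3*13*11 = 429

429


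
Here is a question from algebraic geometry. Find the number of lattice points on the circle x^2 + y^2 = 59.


Systematically check integer values of x where x^2 <= 59.
For each valid x, check if 59 - x^2 is a perfect square.
Total integer solutions found: 0

0


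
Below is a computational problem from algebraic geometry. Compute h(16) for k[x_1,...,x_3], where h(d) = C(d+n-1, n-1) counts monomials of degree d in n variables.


The Hilbert function for the polynomial ring in 3 variables is:
h(d) = C(d+n-1, n-1)
h(16) = C(16+3-1, 3-1) = C(18, 2)
= 18! / (2! * 16!)
= 153

153


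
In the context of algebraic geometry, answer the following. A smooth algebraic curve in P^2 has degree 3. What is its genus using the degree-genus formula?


Using the genus formula for smooth plane curves:
g = (d-1)(d-2)/2
g = (3-1)(3-2)/2
g = 2*1/2
g = 2/2 = 1

1


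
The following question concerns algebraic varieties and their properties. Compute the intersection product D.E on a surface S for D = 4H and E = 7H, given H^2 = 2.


Using bilinearity of the intersection pairing on a surface S:
(aH).(bH) = ab * (H.H)
We have H^2 = 2.
D.E = (4H).(7H) = 4*7*2
= 28*2
= 56

56


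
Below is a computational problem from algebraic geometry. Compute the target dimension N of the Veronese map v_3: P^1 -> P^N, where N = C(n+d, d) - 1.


The Veronese embedding v_d: P^n -> P^N maps each point to all
degree-d monomials in n+1 homogeneous coordinates.
N = C(n+d, d) - 1
N = C(1+3, 3) - 1
N = C(4, 3) - 1
C(4, 3) = 4
N = 4 - 1 = 3

3


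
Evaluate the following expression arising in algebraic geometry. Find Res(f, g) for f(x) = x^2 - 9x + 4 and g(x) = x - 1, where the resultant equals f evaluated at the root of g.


For Res(f, x - c), we evaluate f at x = c.
f(1) = 1^2 - 9*1 + 4
= 1 - 9 + 4
= -8 + 4 = -4
Res(f, g) = -4

-4


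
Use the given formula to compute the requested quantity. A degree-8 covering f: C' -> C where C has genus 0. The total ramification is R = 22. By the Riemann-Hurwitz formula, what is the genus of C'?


Riemann-Hurwitz formula: 2g' - 2 = d(2g - 2) + R
Given: d = 8, g = 0, R = 22
2g' - 2 = 8*(2*0 - 2) + 22
2g' - 2 = 8*(-2) + 22
2g' - 2 = -16 + 22 = 6
2g' = 8
g' = 4

4


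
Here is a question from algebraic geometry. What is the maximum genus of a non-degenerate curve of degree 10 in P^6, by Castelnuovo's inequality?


Castelnuovo's bound: write d - 1 = m(r-1) + epsilon with 0 <= epsilon < r-1.
d - 1 = 10 - 1 = 9
r - 1 = 6 - 1 = 5
9 = 1*5 + 4, so m = 1, epsilon = 4
pi(d, r) = m(m-1)(r-1)/2 + m*epsilon
= 1*0*5/2 + 1*4
= 0/2 + 4
= 0 + 4 = 4

4


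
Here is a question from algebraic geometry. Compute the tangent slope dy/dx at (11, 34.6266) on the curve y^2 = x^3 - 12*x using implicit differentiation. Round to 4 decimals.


Using implicit differentiation of y^2 = x^3 - 12*x:
2y * dy/dx = 3x^2 - 12
dy/dx = (3x^2 - 12)/(2y)
Numerator: 3*11^2 - 12 = 351
Denominator: 2*34.6266 = 69.2532
dy/dx = 351/69.2532 = 5.0684

5.0684


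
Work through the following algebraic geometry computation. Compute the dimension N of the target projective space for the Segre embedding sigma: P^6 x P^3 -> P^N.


The Segre embedding maps P^m x P^n into P^N via
all products of coordinates from each factor.
N = (m+1)(n+1) - 1
N = (6+1)(3+1) - 1
N = 7*4 - 1
N = 28 - 1 = 27

27


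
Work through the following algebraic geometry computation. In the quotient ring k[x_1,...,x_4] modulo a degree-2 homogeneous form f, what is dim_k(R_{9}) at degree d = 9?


For R = k[x_1,...,x_n]/(f) with f homogeneous of degree e:
The Hilbert series is (1 - t^e)/(1 - t)^n.
So h(d) = C(d+n-1, n-1) - C(d-e+n-1, n-1) for d >= e.
With n=4, e=2, d=9:
C(9+4-1, 4-1) = C(12, 3) = 220
C(9-2+4-1, 4-1) = C(10, 3) = 120
h(9) = 220 - 120 = 100

100


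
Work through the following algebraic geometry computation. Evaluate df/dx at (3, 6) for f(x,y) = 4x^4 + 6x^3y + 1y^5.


df/dx = 4*4*x^3 + 3*6*x^2*y
At (3,6): 4*4*3^3 + 3*6*3^2*6
= 432 + 972
= 1404

1404


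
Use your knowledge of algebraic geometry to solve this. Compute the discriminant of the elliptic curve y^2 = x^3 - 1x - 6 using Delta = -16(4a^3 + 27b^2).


Compute each component:
4a^3 = 4*(-1)^3 = 4*(-1) = -4
27b^2 = 27*(-6)^2 = 27*36 = 972
4a^3 + 27b^2 = -4 + 972 = 968
Delta = -16*968 = -15488

-15488


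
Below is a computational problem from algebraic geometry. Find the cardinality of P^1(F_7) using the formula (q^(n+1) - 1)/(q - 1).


P^1(F_7) has (q^(n+1) - 1)/(q - 1) points.
= 7^1 + 7^0
= 7 + 1
= 8

8


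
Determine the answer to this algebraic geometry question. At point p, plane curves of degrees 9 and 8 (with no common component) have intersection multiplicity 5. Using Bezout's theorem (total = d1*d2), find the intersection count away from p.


By Bezout's theorem, the total intersection number is d1 * d2.
Total = 9 * 8 = 72
Intersection multiplicity at p = 5
Remaining intersections = 72 - 5 = 67

67


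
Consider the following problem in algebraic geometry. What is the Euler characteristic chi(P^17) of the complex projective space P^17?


The complex projective space P^17 has one cell in each even real dimension 0, 2, ..., 34.
The cohomology groups are H^{2k}(P^17) = Z for k = 0,...,17, and 0 otherwise.
Euler characteristic = sum of Betti numbers = 1 per even-dimensional cohomology group.
chi(P^17) = 17 + 1 = 18

18


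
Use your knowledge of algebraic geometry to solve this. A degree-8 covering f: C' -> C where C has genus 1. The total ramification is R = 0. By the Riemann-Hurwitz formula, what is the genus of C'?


Riemann-Hurwitz formula: 2g' - 2 = d(2g - 2) + R
Given: d = 8, g = 1, R = 0
2g' - 2 = 8*(2*1 - 2) + 0
2g' - 2 = 8*0 + 0
2g' - 2 = 0 + 0 = 0
2g' = 2
g' = 1

1


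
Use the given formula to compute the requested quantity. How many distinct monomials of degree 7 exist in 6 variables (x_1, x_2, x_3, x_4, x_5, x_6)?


The number of degree-7 monomials in 6 variables is C(d+n-1, n-1).
= C(7+6-1, 6-1) = C(12, 5)
= 792

792


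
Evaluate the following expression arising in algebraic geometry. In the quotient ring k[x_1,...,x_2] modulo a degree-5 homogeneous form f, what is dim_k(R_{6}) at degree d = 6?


For R = k[x_1,...,x_n]/(f) with f homogeneous of degree e:
The Hilbert series is (1 - t^e)/(1 - t)^n.
So h(d) = C(d+n-1, n-1) - C(d-e+n-1, n-1) for d >= e.
With n=2, e=5, d=6:
C(6+2-1, 2-1) = C(7, 1) = 7
C(6-5+2-1, 2-1) = C(2, 1) = 2
h(6) = 7 - 2 = 5

5


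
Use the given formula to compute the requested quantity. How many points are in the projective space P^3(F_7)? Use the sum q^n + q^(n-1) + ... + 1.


P^3(F_7) has (q^(n+1) - 1)/(q - 1) points.
= 7^3 + 7^2 + 7^1 + 7^0
= 343 + 49 + 7 + 1
= 400

400


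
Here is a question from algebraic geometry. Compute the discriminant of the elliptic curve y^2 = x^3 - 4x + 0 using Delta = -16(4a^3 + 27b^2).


Compute each component:
4a^3 = 4*(-4)^3 = 4*(-64) = -256
27b^2 = 27*0^2 = 27*0 = 0
4a^3 + 27b^2 = -256 + 0 = -256
Delta = -16*(-256) = 4096

4096


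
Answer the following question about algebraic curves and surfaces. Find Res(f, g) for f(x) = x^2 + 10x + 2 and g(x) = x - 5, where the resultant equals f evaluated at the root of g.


For Res(f, x - c), we evaluate f at x = c.
f(5) = 5^2 + 10*5 + 2
= 25 + 50 + 2
= 75 + 2 = 77
Res(f, g) = 77

77


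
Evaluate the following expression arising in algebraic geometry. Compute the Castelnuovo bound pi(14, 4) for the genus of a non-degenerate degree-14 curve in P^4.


Castelnuovo's bound: write d - 1 = m(r-1) + epsilon with 0 <= epsilon < r-1.
d - 1 = 14 - 1 = 13
r - 1 = 4 - 1 = 3
13 = 4*3 + 1, so m = 4, epsilon = 1
pi(d, r) = m(m-1)(r-1)/2 + m*epsilon
= 4*3*3/2 + 4*1
= 36/2 + 4
= 18 + 4 = 22

22


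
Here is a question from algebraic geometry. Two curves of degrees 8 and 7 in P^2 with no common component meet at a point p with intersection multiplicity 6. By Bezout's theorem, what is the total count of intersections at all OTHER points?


By Bezout's theorem, the total intersection number is d1 * d2.
Total = 8 * 7 = 56
Intersection multiplicity at p = 6
Remaining intersections = 56 - 6 = 50

50


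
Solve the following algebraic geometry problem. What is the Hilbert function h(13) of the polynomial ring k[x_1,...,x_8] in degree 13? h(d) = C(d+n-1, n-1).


The Hilbert function for the polynomial ring in 8 variables is:
h(d) = C(d+n-1, n-1)
h(13) = C(13+8-1, 8-1) = C(20, 7)
= 20! / (7! * 13!)
= 77520

77520


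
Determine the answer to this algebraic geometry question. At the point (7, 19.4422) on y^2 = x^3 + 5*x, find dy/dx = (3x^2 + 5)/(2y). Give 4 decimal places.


Using implicit differentiation of y^2 = x^3 + 5*x:
2y * dy/dx = 3x^2 + 5
dy/dx = (3x^2 + 5)/(2y)
Numerator: 3*7^2 + 5 = 152
Denominator: 2*19.4422 = 38.8844
dy/dx = 152/38.8844 = 3.9090

3.9090


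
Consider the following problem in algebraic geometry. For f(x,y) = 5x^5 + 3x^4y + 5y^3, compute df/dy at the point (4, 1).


df/dy = 3*x^4 + 3*5*y^2
At (4,1): 3*4^4 + 3*5*1^2
= 768 + 15
= 783

783


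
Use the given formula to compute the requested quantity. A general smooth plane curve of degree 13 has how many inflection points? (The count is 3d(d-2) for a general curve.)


For a general smooth plane curve C of degree d, the inflection points are
the intersection of C with its Hessian curve, which has degree 3(d-2).
By Bezout, the total intersection number is d * 3(d-2) = 13 * 33 = 429.
For a general curve every flex is ordinary, so each contributes
multiplicity 1 to C·Hess(C), and the number of distinct inflection
points is 3d(d-2).
Inflection points = 3*13*(13-2) = 3*13*11 = 429

429


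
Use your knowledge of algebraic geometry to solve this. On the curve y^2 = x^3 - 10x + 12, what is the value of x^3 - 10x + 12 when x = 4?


Compute x^3 - 10x + 12 at x = 4:
x^3 = 4^3 = 64
(-10)*x = (-10)*4 = -40
Sum: 64 - 40 + 12 = 36

36


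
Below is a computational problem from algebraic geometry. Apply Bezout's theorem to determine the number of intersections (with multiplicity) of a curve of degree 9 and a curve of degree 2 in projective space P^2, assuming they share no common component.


Bezout's theorem states the intersection count equals the product of degrees.
Intersection count = 9 * 2 = 18

18


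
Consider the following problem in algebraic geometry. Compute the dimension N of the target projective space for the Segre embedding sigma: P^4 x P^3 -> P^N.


The Segre embedding maps P^m x P^n into P^N via
all products of coordinates from each factor.
N = (m+1)(n+1) - 1
N = (4+1)(3+1) - 1
N = 5*4 - 1
N = 20 - 1 = 19

19


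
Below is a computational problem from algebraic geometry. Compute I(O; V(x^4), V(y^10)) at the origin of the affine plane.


The intersection multiplicity of V(x^a) and V(y^b) at the origin is:
I(O; V(x^4), V(y^10)) = dim_k(k[x,y]/(x^4, y^10))
A basis for k[x,y]/(x^4, y^10) is the set of monomials x^i * y^j
where 0 <= i < 4 and 0 <= j < 10.
The number of such monomials is 4 * 10 = 40

40


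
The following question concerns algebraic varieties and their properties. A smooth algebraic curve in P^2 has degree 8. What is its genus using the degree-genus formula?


Using the genus formula for smooth plane curves:
g = (d-1)(d-2)/2
g = (8-1)(8-2)/2
g = 7*6/2
g = 42/2 = 21

21


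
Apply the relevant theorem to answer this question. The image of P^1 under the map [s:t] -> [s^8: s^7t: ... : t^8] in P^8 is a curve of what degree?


The rational normal curve in P^8 is the image of P^1 under the 8-uple Veronese.
A general hyperplane in P^8 pulls back to a degree-8 form on P^1, which has 8 zeros,
so the curve meets a general hyperplane in 8 points. Degree = 8.

8


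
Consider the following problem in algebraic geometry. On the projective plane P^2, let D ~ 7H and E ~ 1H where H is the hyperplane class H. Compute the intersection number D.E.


Using bilinearity of the intersection pairing on the projective plane P^2:
(aH).(bH) = ab * (H.H)
We have H^2 = 1 (Bezout).
D.E = (7H).(1H) = 7*1*1
= 7*1
= 7

7


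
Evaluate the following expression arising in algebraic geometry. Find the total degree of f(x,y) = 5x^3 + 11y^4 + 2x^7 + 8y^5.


Examine each term for its total degree (sum of exponents).
  Term '5x^3' has total degree 3+0 = 3.
  Term '11y^4' has total degree 0+4 = 4.
  Term '2x^7' has total degree 7+0 = 7.
  Term '8y^5' has total degree 0+5 = 5.
The maximum total degree among all terms is 7.

7


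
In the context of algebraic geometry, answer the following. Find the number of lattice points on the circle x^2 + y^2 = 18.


Systematically check integer values of x where x^2 <= 18.
For each valid x, check if 18 - x^2 is a perfect square.
x=3: 18 - 9 = 9, sqrt = 3 (valid)
Total integer solutions found: 4

4


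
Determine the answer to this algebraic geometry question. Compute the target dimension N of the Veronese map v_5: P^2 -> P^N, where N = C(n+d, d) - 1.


The Veronese embedding v_d: P^n -> P^N maps each point to all
degree-d monomials in n+1 homogeneous coordinates.
N = C(n+d, d) - 1
N = C(2+5, 5) - 1
N = C(7, 5) - 1
C(7, 5) = 21
N = 21 - 1 = 20

20


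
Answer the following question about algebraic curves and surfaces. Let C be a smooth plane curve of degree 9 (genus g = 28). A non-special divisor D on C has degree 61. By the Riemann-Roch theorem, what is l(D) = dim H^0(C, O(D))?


First, compute the genus of a smooth plane curve of degree 9:
g = (d-1)(d-2)/2 = (9-1)(9-2)/2 = 28
For a non-special divisor D (i.e., h^1(D) = 0), Riemann-Roch gives:
l(D) = deg(D) - g + 1
Since deg(D) = 61 >= 2g - 1 = 55, D is non-special.
l(D) = 61 - 28 + 1 = 34

34


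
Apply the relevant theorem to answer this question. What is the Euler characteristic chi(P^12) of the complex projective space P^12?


The complex projective space P^12 has one cell in each even real dimension 0, 2, ..., 24.
The cohomology groups are H^{2k}(P^12) = Z for k = 0,...,12, and 0 otherwise.
Euler characteristic = sum of Betti numbers = 1 per even-dimensional cohomology group.
chi(P^12) = 12 + 1 = 13

13


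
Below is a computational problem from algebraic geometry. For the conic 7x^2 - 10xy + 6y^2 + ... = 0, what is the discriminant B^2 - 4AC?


The discriminant of a conic Ax^2 + Bxy + Cy^2 + ... = 0 is B^2 - 4AC.
B^2 = (-10)^2 = 100
4AC = 4*7*6 = 168
Discriminant = 100 - 168 = -68

-68


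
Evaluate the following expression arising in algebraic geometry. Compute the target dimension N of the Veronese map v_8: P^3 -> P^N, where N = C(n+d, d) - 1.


The Veronese embedding v_d: P^n -> P^N maps each point to all
degree-d monomials in n+1 homogeneous coordinates.
N = C(n+d, d) - 1
N = C(3+8, 8) - 1
N = C(11, 8) - 1
C(11, 8) = 165
N = 165 - 1 = 164

164


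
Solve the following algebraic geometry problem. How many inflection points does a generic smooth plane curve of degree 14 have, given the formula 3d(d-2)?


For a general smooth plane curve C of degree d, the inflection points are
the intersection of C with its Hessian curve, which has degree 3(d-2).
By Bezout, the total intersection number is d * 3(d-2) = 14 * 36 = 504.
For a general curve every flex is ordinary, so each contributes
multiplicity 1 to C·Hess(C), and the number of distinct inflection
points is 3d(d-2).
Inflection points = 3*14*(14-2) = 3*14*12 = 504

504


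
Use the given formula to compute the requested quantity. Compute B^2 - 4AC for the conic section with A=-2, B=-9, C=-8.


The discriminant of a conic Ax^2 + Bxy + Cy^2 + ... = 0 is B^2 - 4AC.
B^2 = (-9)^2 = 81
4AC = 4*(-2)*(-8) = 64
Discriminant = 81 - 64 = 17

17


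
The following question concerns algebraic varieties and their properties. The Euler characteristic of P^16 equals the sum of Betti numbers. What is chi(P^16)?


The complex projective space P^16 has one cell in each even real dimension 0, 2, ..., 32.
The cohomology groups are H^{2k}(P^16) = Z for k = 0,...,16, and 0 otherwise.
Euler characteristic = sum of Betti numbers = 1 per even-dimensional cohomology group.
chi(P^16) = 16 + 1 = 17

17


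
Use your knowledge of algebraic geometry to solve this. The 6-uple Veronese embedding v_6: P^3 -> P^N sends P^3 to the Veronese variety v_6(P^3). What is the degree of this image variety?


The Veronese variety v_6(P^3) has degree d^r.
d^r = 6^3 = 216

216


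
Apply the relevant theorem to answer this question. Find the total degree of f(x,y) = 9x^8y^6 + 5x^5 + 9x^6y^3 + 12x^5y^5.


Examine each term for its total degree (sum of exponents).
  Term '9x^8y^6' has total degree 8+6 = 14.
  Term '5x^5' has total degree 5+0 = 5.
  Term '9x^6y^3' has total degree 6+3 = 9.
  Term '12x^5y^5' has total degree 5+5 = 10.
The maximum total degree among all terms is 14.

14


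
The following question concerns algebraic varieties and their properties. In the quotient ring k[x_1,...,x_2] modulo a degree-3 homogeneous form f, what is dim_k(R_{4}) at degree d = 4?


For R = k[x_1,...,x_n]/(f) with f homogeneous of degree e:
The Hilbert series is (1 - t^e)/(1 - t)^n.
So h(d) = C(d+n-1, n-1) - C(d-e+n-1, n-1) for d >= e.
With n=2, e=3, d=4:
C(4+2-1, 2-1) = C(5, 1) = 5
C(4-3+2-1, 2-1) = C(2, 1) = 2
h(4) = 5 - 2 = 3

3


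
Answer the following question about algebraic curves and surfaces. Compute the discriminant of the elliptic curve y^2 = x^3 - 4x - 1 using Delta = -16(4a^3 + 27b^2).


Compute each component:
4a^3 = 4*(-4)^3 = 4*(-64) = -256
27b^2 = 27*(-1)^2 = 27*1 = 27
4a^3 + 27b^2 = -256 + 27 = -229
Delta = -16*(-229) = 3664

3664


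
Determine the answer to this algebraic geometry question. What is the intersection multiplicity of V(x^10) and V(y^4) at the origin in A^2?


The intersection multiplicity of V(x^a) and V(y^b) at the origin is:
I(O; V(x^10), V(y^4)) = dim_k(k[x,y]/(x^10, y^4))
A basis for k[x,y]/(x^10, y^4) is the set of monomials x^i * y^j
where 0 <= i < 10 and 0 <= j < 4.
The number of such monomials is 10 * 4 = 40

40


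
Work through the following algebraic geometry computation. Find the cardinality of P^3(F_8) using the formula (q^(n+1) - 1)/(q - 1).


P^3(F_8) has (q^(n+1) - 1)/(q - 1) points.
= 8^3 + 8^2 + 8^1 + 8^0
= 512 + 64 + 8 + 1
= 585

585


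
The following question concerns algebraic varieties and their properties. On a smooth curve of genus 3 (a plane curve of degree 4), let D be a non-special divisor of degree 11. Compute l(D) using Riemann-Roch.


First, compute the genus of a smooth plane curve of degree 4:
g = (d-1)(d-2)/2 = (4-1)(4-2)/2 = 3
For a non-special divisor D (i.e., h^1(D) = 0), Riemann-Roch gives:
l(D) = deg(D) - g + 1
Since deg(D) = 11 >= 2g - 1 = 5, D is non-special.
l(D) = 11 - 3 + 1 = 9

9


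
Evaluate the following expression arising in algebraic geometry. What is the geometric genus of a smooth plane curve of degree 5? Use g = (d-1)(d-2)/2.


Using the genus formula for smooth plane curves:
g = (d-1)(d-2)/2
g = (5-1)(5-2)/2
g = 4*3/2
g = 12/2 = 6

6


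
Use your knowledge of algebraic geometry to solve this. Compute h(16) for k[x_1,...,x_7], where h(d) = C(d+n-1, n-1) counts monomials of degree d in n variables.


The Hilbert function for the polynomial ring in 7 variables is:
h(d) = C(d+n-1, n-1)
h(16) = C(16+7-1, 7-1) = C(22, 6)
= 22! / (6! * 16!)
= 74613

74613
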